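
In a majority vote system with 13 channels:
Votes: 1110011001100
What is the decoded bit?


Ones: 7 out of 13
Threshold: 7

1 (7/13 voted 1)


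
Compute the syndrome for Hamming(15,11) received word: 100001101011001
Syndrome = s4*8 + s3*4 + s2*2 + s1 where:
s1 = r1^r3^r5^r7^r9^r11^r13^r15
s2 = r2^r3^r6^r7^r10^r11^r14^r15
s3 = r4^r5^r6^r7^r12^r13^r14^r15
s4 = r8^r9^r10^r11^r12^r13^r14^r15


s1=1, s2=0, s3=0, s4=0

Syndrome = 1 (error at position 1)


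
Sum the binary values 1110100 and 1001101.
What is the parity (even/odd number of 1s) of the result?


1110100 = 116
1001101 = 77
Sum = 193 = 11000001
1s count = 3

odd parity (3 ones in 11000001)


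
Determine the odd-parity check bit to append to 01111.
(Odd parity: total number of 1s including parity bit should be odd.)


Number of 1s in data: 4
Parity bit: 1

1


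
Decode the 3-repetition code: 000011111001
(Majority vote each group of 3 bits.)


Groups: 000, 011, 111, 001
Majority votes: 0110

0110


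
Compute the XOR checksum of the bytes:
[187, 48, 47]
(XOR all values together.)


XOR chain: 187 ^ 48 ^ 47 = 164

164


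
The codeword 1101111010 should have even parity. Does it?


Number of 1s: 7

No, parity error (7 ones)


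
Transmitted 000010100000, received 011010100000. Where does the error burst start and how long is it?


XOR: 011000000000

Burst at position 1, length 2


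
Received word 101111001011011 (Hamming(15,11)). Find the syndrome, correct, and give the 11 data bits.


Syndrome = 10: error at position 10

Data: 11101111011 (corrected bit 10)


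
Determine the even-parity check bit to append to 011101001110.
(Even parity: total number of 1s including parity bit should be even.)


Number of 1s in data: 7
Parity bit: 1

1


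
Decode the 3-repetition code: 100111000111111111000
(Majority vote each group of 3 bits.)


Groups: 100, 111, 000, 111, 111, 111, 000
Majority votes: 0101110

0101110


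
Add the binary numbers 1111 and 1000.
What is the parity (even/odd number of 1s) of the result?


1111 = 15
1000 = 8
Sum = 23 = 10111
1s count = 4

even parity (4 ones in 10111)


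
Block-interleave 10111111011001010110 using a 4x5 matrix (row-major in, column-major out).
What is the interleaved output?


Matrix:
  10111
  11101
  10010
  10110
Read columns: 11110100110110111100

11110100110110111100


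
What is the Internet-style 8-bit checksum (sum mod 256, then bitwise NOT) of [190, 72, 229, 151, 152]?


Sum = 794 mod 256 = 26
Complement = 229

229


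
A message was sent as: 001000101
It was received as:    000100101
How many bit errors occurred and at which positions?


XOR: 001100000

2 error(s) at position(s): 2, 3


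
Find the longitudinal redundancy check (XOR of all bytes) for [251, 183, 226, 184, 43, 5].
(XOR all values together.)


XOR chain: 251 ^ 183 ^ 226 ^ 184 ^ 43 ^ 5 = 56

56


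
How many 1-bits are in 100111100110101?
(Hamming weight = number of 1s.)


Counting 1s in 100111100110101

9


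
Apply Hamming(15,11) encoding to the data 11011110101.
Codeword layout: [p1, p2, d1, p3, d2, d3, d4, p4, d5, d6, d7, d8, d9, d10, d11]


Parity bits: p1=1, p2=1, p3=0, p4=1

111010111110101


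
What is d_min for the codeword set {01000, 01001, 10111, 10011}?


Comparing all pairs, minimum distance: 1
Can detect 0 errors, correct 0 errors

1


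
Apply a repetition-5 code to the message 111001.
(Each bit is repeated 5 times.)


Each bit -> 5 copies

111111111111111000000000011111


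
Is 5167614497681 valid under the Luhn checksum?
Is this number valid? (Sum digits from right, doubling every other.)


Luhn sum = 66
66 mod 10 = 6

Invalid (Luhn sum mod 10 = 6)


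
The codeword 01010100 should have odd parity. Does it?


Number of 1s: 3

Yes, parity is correct (3 ones)


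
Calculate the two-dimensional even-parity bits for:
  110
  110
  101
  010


Row parities: 0001
Column parities: 111

Row P: 0001, Col P: 111, Corner: 1


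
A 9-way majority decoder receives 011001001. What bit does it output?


Ones: 4 out of 9
Threshold: 5

0 (4/9 voted 1)


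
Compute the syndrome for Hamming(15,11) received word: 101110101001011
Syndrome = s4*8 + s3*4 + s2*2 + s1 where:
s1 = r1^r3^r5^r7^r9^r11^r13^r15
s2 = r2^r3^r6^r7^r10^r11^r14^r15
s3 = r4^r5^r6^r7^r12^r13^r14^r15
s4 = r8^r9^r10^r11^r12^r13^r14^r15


s1=0, s2=0, s3=0, s4=0

Syndrome = 0 (no error)


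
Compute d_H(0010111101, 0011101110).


XOR: 0001010011
Count of 1s: 4

4


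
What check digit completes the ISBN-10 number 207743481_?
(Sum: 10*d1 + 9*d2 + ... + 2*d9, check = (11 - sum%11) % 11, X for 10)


Weighted sum: 206
206 mod 11 = 8

Check digit: 3


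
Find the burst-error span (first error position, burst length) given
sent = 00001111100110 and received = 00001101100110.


XOR: 00000010000000

Burst at position 6, length 1


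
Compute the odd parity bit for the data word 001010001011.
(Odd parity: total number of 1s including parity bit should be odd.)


Number of 1s in data: 5
Parity bit: 0

0


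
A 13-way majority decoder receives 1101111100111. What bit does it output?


Ones: 10 out of 13
Threshold: 7

1 (10/13 voted 1)


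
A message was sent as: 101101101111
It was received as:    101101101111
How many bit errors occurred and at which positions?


XOR: 000000000000

0 errors (received matches sent)


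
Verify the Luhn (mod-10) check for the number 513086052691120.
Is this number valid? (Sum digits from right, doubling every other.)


Luhn sum = 43
43 mod 10 = 3

Invalid (Luhn sum mod 10 = 3)


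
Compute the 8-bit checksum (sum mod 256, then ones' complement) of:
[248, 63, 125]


Sum = 436 mod 256 = 180
Complement = 75

75


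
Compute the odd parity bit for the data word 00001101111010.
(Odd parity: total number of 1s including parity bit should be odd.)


Number of 1s in data: 7
Parity bit: 0

0


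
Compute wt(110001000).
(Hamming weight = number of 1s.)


Counting 1s in 110001000

3


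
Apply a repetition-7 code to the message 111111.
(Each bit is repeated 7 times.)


Each bit -> 7 copies

111111111111111111111111111111111111111111


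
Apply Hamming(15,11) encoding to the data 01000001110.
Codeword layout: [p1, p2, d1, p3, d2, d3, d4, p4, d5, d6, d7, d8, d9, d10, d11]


Parity bits: p1=0, p2=1, p3=0, p4=1

010010010001110


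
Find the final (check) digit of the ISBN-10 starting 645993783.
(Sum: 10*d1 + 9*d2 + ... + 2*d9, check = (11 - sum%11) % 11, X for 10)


Weighted sum: 326
326 mod 11 = 7

Check digit: 4


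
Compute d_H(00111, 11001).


XOR: 11110
Count of 1s: 4

4


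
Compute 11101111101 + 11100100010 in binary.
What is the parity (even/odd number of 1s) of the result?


11101111101 = 1917
11100100010 = 1826
Sum = 3743 = 111010011111
1s count = 9

odd parity (9 ones in 111010011111)


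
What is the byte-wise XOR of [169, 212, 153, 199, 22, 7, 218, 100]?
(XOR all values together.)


XOR chain: 169 ^ 212 ^ 153 ^ 199 ^ 22 ^ 7 ^ 218 ^ 100 = 140

140


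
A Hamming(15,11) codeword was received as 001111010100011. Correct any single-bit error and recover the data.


Syndrome = 7: error at position 7

Data: 11110100011 (corrected bit 7)


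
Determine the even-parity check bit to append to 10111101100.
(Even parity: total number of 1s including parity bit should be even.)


Number of 1s in data: 7
Parity bit: 1

1


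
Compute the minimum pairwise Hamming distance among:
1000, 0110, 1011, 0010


Comparing all pairs, minimum distance: 1
Can detect 0 errors, correct 0 errors

1


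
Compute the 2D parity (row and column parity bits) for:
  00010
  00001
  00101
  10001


Row parities: 1100
Column parities: 10111

Row P: 1100, Col P: 10111, Corner: 0


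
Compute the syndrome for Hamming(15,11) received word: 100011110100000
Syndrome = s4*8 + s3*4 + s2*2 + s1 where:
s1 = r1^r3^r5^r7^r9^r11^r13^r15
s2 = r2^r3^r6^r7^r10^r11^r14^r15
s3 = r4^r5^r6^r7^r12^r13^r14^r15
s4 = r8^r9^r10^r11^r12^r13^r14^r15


s1=1, s2=1, s3=1, s4=0

Syndrome = 7 (error at position 7)


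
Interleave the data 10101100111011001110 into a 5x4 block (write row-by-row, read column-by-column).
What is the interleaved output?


Matrix:
  1010
  1100
  1110
  1100
  1110
Read columns: 11111011111010100000

11111011111010100000


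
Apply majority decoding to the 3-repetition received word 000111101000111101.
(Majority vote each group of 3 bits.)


Groups: 000, 111, 101, 000, 111, 101
Majority votes: 011011

011011


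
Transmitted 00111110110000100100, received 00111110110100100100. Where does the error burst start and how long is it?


XOR: 00000000000100000000

Burst at position 11, length 1


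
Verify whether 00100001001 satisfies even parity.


Number of 1s: 3

No, parity error (3 ones)


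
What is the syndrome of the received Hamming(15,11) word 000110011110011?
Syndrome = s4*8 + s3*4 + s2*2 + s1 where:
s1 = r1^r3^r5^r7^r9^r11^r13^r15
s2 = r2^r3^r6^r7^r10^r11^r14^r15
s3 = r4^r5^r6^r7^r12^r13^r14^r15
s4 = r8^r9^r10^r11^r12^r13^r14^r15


s1=0, s2=0, s3=0, s4=0

Syndrome = 0 (no error)


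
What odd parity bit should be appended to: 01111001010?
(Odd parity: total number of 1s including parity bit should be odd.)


Number of 1s in data: 6
Parity bit: 1

1


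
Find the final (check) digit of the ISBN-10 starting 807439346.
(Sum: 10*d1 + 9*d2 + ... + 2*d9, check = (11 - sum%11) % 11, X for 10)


Weighted sum: 263
263 mod 11 = 10

Check digit: 1


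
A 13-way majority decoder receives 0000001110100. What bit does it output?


Ones: 4 out of 13
Threshold: 7

0 (4/13 voted 1)


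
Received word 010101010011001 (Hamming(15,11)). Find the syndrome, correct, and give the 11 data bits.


Syndrome = 0: no error detected

Data: 00100011001 (no errors)


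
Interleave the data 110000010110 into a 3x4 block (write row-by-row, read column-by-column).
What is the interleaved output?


Matrix:
  1100
  0001
  0110
Read columns: 100101001010

100101001010


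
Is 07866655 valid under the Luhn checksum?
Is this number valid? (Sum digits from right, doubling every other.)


Luhn sum = 35
35 mod 10 = 5

Invalid (Luhn sum mod 10 = 5)


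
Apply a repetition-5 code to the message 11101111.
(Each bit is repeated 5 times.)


Each bit -> 5 copies

1111111111111110000011111111111111111111


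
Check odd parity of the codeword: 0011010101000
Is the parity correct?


Number of 1s: 5

Yes, parity is correct (5 ones)


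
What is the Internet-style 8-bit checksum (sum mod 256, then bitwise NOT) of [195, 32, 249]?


Sum = 476 mod 256 = 220
Complement = 35

35


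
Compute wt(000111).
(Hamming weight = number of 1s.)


Counting 1s in 000111

3


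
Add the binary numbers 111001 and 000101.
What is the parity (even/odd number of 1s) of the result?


111001 = 57
000101 = 5
Sum = 62 = 111110
1s count = 5

odd parity (5 ones in 111110)


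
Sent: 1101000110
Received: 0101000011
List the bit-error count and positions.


XOR: 1000000101

3 error(s) at position(s): 0, 7, 9


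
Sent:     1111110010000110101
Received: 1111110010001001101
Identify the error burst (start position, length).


XOR: 0000000000001111000

Burst at position 12, length 4


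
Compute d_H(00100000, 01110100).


XOR: 01010100
Count of 1s: 3

3


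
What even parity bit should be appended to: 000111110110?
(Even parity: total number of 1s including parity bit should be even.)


Number of 1s in data: 7
Parity bit: 1

1


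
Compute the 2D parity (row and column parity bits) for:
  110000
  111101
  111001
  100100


Row parities: 0100
Column parities: 010000

Row P: 0100, Col P: 010000, Corner: 1


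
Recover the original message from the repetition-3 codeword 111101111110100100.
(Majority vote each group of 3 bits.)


Groups: 111, 101, 111, 110, 100, 100
Majority votes: 111100

111100


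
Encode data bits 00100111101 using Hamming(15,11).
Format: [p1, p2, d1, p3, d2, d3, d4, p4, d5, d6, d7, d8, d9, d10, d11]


Parity bits: p1=1, p2=0, p3=0, p4=1

100001010111101


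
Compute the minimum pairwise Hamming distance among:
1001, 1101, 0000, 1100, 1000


Comparing all pairs, minimum distance: 1
Can detect 0 errors, correct 0 errors

1


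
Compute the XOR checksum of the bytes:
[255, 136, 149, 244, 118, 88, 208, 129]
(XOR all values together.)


XOR chain: 255 ^ 136 ^ 149 ^ 244 ^ 118 ^ 88 ^ 208 ^ 129 = 105

105


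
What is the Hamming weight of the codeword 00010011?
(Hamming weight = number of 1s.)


Counting 1s in 00010011

3


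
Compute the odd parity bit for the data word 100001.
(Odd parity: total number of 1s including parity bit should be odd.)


Number of 1s in data: 2
Parity bit: 1

1


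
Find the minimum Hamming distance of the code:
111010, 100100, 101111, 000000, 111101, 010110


Comparing all pairs, minimum distance: 2
Can detect 1 errors, correct 0 errors

2


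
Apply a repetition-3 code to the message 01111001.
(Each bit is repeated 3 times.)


Each bit -> 3 copies

000111111111111000000111


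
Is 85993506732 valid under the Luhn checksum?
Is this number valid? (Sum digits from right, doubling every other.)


Luhn sum = 49
49 mod 10 = 9

Invalid (Luhn sum mod 10 = 9)


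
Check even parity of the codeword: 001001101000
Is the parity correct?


Number of 1s: 4

Yes, parity is correct (4 ones)


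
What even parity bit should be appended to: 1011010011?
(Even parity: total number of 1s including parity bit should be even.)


Number of 1s in data: 6
Parity bit: 0

0


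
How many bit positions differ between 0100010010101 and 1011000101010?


XOR: 1111010111111
Count of 1s: 11

11


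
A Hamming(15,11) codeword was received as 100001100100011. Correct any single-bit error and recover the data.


Syndrome = 11: error at position 11

Data: 00110110011 (corrected bit 11)


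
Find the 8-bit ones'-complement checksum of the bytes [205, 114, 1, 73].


Sum = 393 mod 256 = 137
Complement = 118

118


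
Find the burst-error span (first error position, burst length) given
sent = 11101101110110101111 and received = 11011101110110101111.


XOR: 00110000000000000000

Burst at position 2, length 2


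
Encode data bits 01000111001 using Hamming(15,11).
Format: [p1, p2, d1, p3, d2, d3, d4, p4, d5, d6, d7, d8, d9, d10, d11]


Parity bits: p1=1, p2=1, p3=1, p4=0

110110000111001


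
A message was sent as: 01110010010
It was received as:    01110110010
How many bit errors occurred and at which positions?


XOR: 00000100000

1 error(s) at position(s): 5


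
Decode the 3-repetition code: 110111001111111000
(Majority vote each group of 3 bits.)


Groups: 110, 111, 001, 111, 111, 000
Majority votes: 110110

110110


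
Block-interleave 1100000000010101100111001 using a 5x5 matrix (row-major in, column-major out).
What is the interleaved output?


Matrix:
  11000
  00000
  01010
  11001
  11001
Read columns: 1001110111000000010000011

1001110111000000010000011


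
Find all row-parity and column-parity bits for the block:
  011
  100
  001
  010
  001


Row parities: 01111
Column parities: 101

Row P: 01111, Col P: 101, Corner: 0


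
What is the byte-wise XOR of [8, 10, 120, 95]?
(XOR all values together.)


XOR chain: 8 ^ 10 ^ 120 ^ 95 = 37

37


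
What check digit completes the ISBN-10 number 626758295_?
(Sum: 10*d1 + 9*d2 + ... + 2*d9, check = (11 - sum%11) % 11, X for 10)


Weighted sum: 290
290 mod 11 = 4

Check digit: 7


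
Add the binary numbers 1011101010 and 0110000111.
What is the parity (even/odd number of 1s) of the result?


1011101010 = 746
0110000111 = 391
Sum = 1137 = 10001110001
1s count = 5

odd parity (5 ones in 10001110001)


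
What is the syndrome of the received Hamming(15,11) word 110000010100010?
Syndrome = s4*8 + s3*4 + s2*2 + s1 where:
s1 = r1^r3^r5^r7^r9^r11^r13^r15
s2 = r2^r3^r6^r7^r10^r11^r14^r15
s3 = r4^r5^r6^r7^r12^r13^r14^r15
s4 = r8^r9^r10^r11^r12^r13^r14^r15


s1=1, s2=1, s3=1, s4=1

Syndrome = 15 (error at position 15)


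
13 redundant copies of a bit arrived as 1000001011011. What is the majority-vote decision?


Ones: 6 out of 13
Threshold: 7

0 (6/13 voted 1)


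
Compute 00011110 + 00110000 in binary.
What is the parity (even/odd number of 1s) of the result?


00011110 = 30
00110000 = 48
Sum = 78 = 1001110
1s count = 4

even parity (4 ones in 1001110)


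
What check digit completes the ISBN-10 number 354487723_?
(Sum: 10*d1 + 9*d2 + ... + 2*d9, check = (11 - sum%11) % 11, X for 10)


Weighted sum: 258
258 mod 11 = 5

Check digit: 6


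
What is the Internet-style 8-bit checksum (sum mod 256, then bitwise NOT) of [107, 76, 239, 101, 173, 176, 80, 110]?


Sum = 1062 mod 256 = 38
Complement = 217

217


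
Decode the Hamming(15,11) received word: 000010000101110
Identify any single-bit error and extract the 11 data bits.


Syndrome = 0: no error detected

Data: 01000101110 (no errors)


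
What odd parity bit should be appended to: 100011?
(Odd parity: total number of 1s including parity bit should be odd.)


Number of 1s in data: 3
Parity bit: 0

0


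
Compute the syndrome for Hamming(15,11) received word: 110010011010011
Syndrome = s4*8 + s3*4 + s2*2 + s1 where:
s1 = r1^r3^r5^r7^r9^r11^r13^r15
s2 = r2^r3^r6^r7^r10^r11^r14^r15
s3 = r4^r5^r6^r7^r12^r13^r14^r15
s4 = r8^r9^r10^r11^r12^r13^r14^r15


s1=1, s2=0, s3=1, s4=1

Syndrome = 13 (error at position 13)


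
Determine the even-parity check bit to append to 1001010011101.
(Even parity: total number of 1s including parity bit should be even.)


Number of 1s in data: 7
Parity bit: 1

1


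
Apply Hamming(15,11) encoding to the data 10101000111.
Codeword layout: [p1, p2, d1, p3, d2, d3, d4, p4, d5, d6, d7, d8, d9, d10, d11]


Parity bits: p1=0, p2=0, p3=0, p4=0

001001001000111


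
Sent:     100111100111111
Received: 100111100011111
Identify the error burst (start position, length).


XOR: 000000000100000

Burst at position 9, length 1


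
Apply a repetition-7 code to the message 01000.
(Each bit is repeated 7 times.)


Each bit -> 7 copies

00000001111111000000000000000000000


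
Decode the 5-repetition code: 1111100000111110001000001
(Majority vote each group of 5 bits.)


Groups: 11111, 00000, 11111, 00010, 00001
Majority votes: 10100

10100


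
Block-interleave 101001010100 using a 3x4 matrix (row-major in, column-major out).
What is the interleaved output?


Matrix:
  1010
  0101
  0100
Read columns: 100011100010

100011100010


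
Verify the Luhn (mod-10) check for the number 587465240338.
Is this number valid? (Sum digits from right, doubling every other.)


Luhn sum = 51
51 mod 10 = 1

Invalid (Luhn sum mod 10 = 1)


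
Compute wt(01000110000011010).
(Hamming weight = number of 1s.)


Counting 1s in 01000110000011010

6


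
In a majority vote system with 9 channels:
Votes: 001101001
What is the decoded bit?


Ones: 4 out of 9
Threshold: 5

0 (4/9 voted 1)


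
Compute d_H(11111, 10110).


XOR: 01001
Count of 1s: 2

2


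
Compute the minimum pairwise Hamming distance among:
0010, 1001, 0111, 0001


Comparing all pairs, minimum distance: 1
Can detect 0 errors, correct 0 errors

1


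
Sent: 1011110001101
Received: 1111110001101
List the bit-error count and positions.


XOR: 0100000000000

1 error(s) at position(s): 1


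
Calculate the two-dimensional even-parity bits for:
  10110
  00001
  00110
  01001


Row parities: 1100
Column parities: 11000

Row P: 1100, Col P: 11000, Corner: 0


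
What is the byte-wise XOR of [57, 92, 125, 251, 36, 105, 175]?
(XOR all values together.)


XOR chain: 57 ^ 92 ^ 125 ^ 251 ^ 36 ^ 105 ^ 175 = 1

1


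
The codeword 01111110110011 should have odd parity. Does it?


Number of 1s: 10

No, parity error (10 ones)


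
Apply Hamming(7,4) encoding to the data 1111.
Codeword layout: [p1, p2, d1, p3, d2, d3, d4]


Parity bits: p1=1, p2=1, p3=1

1111111


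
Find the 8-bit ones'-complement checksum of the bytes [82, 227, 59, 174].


Sum = 542 mod 256 = 30
Complement = 225

225


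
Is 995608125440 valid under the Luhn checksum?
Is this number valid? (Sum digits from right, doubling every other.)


Luhn sum = 50
50 mod 10 = 0

Valid (Luhn sum mod 10 = 0)


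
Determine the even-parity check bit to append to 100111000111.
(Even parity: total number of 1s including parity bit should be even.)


Number of 1s in data: 7
Parity bit: 1

1


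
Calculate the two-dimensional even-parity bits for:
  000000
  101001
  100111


Row parities: 010
Column parities: 001110

Row P: 010, Col P: 001110, Corner: 1


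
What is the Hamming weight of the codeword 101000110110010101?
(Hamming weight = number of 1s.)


Counting 1s in 101000110110010101

9


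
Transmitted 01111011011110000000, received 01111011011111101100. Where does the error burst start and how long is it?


XOR: 00000000000001101100

Burst at position 13, length 5


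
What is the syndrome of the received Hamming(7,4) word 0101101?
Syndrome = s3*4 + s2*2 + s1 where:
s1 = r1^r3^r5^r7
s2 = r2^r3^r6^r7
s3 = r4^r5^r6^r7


s1=0, s2=0, s3=1

Syndrome = 4 (error at position 4)


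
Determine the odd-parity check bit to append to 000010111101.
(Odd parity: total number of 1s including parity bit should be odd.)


Number of 1s in data: 6
Parity bit: 1

1


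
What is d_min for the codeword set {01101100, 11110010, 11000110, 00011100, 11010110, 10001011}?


Comparing all pairs, minimum distance: 1
Can detect 0 errors, correct 0 errors

1


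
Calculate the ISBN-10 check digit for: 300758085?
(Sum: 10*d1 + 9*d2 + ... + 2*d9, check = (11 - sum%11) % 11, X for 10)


Weighted sum: 183
183 mod 11 = 7

Check digit: 4


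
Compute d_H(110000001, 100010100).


XOR: 010010101
Count of 1s: 4

4


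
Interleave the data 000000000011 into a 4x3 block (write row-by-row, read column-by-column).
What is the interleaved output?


Matrix:
  000
  000
  000
  011
Read columns: 000000010001

000000010001


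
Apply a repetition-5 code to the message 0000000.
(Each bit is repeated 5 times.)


Each bit -> 5 copies

00000000000000000000000000000000000


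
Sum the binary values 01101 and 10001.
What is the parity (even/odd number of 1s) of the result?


01101 = 13
10001 = 17
Sum = 30 = 11110
1s count = 4

even parity (4 ones in 11110)


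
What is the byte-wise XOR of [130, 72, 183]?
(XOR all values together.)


XOR chain: 130 ^ 72 ^ 183 = 125

125


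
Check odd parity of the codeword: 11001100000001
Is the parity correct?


Number of 1s: 5

Yes, parity is correct (5 ones)


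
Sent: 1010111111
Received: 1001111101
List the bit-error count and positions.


XOR: 0011000010

3 error(s) at position(s): 2, 3, 8


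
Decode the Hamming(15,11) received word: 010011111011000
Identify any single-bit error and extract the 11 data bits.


Syndrome = 0: no error detected

Data: 01111011000 (no errors)


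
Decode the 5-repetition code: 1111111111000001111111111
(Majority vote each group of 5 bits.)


Groups: 11111, 11111, 00000, 11111, 11111
Majority votes: 11011

11011


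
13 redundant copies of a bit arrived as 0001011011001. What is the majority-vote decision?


Ones: 6 out of 13
Threshold: 7

0 (6/13 voted 1)


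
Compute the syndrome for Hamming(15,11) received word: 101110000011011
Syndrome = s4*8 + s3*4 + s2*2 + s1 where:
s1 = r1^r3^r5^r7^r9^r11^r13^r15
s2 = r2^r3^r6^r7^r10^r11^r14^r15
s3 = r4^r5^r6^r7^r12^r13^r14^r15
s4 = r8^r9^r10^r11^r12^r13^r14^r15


s1=1, s2=0, s3=1, s4=0

Syndrome = 5 (error at position 5)


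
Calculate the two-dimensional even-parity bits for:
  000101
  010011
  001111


Row parities: 010
Column parities: 011001

Row P: 010, Col P: 011001, Corner: 1


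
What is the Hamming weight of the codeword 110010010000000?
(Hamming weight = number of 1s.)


Counting 1s in 110010010000000

4


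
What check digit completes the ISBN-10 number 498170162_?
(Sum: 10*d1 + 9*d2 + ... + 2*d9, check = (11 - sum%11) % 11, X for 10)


Weighted sum: 260
260 mod 11 = 7

Check digit: 4


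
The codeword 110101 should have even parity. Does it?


Number of 1s: 4

Yes, parity is correct (4 ones)


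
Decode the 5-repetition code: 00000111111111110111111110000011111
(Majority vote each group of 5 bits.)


Groups: 00000, 11111, 11111, 10111, 11111, 00000, 11111
Majority votes: 0111101

0111101


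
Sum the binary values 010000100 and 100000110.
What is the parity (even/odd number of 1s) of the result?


010000100 = 132
100000110 = 262
Sum = 394 = 110001010
1s count = 4

even parity (4 ones in 110001010)


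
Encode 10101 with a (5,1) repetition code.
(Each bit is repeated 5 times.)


Each bit -> 5 copies

1111100000111110000011111


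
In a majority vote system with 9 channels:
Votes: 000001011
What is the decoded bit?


Ones: 3 out of 9
Threshold: 5

0 (3/9 voted 1)


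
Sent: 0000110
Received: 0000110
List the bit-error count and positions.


XOR: 0000000

0 errors (received matches sent)


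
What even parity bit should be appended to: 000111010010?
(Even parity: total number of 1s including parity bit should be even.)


Number of 1s in data: 5
Parity bit: 1

1


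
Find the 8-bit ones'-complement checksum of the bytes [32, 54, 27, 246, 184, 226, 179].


Sum = 948 mod 256 = 180
Complement = 75

75


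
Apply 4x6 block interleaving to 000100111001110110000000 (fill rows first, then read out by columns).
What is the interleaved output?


Matrix:
  000100
  111001
  110110
  000000
Read columns: 011001100100101000100100

011001100100101000100100


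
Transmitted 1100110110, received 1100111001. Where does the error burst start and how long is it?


XOR: 0000001111

Burst at position 6, length 4


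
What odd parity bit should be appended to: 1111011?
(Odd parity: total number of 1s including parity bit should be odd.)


Number of 1s in data: 6
Parity bit: 1

1


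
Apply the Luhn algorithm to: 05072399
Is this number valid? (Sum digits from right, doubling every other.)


Luhn sum = 37
37 mod 10 = 7

Invalid (Luhn sum mod 10 = 7)


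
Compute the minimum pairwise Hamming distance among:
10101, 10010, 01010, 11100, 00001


Comparing all pairs, minimum distance: 2
Can detect 1 errors, correct 0 errors

2


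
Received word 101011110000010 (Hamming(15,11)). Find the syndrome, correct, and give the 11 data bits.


Syndrome = 0: no error detected

Data: 11110000010 (no errors)


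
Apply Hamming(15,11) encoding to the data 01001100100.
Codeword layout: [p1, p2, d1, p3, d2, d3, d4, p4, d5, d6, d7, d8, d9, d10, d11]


Parity bits: p1=1, p2=1, p3=0, p4=1

110010011100100


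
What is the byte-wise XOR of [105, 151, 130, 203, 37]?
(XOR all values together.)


XOR chain: 105 ^ 151 ^ 130 ^ 203 ^ 37 = 146

146


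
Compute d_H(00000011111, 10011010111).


XOR: 10011001000
Count of 1s: 4

4


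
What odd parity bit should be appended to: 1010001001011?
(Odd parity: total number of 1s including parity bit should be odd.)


Number of 1s in data: 6
Parity bit: 1

1


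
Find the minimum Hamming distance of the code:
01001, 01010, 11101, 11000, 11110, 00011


Comparing all pairs, minimum distance: 2
Can detect 1 errors, correct 0 errors

2


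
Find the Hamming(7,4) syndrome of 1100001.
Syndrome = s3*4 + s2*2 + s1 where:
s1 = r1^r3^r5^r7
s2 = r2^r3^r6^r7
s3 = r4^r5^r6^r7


s1=0, s2=0, s3=1

Syndrome = 4 (error at position 4)


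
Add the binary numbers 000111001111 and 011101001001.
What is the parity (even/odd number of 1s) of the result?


000111001111 = 463
011101001001 = 1865
Sum = 2328 = 100100011000
1s count = 4

even parity (4 ones in 100100011000)


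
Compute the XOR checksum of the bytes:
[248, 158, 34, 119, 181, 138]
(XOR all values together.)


XOR chain: 248 ^ 158 ^ 34 ^ 119 ^ 181 ^ 138 = 12

12


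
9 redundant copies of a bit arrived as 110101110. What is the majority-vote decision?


Ones: 6 out of 9
Threshold: 5

1 (6/9 voted 1)


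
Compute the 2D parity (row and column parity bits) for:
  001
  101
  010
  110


Row parities: 1010
Column parities: 000

Row P: 1010, Col P: 000, Corner: 0


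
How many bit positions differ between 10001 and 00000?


XOR: 10001
Count of 1s: 2

2


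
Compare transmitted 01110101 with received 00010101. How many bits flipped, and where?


XOR: 01100000

2 error(s) at position(s): 1, 2


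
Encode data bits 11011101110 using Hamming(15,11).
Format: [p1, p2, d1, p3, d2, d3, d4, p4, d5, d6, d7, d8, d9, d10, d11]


Parity bits: p1=1, p2=0, p3=1, p4=1

101110111101110


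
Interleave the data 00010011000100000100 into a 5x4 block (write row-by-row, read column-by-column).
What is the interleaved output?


Matrix:
  0001
  0011
  0001
  0000
  0100
Read columns: 00000000010100011100

00000000010100011100


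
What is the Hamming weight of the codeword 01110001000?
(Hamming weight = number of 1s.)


Counting 1s in 01110001000

4


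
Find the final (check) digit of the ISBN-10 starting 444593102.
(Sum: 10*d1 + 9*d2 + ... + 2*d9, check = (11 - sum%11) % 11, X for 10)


Weighted sum: 220
220 mod 11 = 0

Check digit: 0


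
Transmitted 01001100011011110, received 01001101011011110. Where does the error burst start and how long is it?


XOR: 00000001000000000

Burst at position 7, length 1


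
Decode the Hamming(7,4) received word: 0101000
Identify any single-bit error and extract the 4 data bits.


Syndrome = 6: error at position 6

Data: 0010 (corrected bit 6)


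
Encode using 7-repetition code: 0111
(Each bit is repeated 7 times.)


Each bit -> 7 copies

0000000111111111111111111111


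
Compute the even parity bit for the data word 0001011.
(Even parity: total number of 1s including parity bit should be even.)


Number of 1s in data: 3
Parity bit: 1

1


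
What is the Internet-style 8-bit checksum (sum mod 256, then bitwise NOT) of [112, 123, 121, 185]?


Sum = 541 mod 256 = 29
Complement = 226

226


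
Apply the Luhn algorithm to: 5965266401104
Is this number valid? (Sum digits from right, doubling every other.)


Luhn sum = 47
47 mod 10 = 7

Invalid (Luhn sum mod 10 = 7)


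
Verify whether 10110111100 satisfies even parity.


Number of 1s: 7

No, parity error (7 ones)


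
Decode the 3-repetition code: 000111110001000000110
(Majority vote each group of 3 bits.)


Groups: 000, 111, 110, 001, 000, 000, 110
Majority votes: 0110001

0110001


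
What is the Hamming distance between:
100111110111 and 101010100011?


XOR: 001101010100
Count of 1s: 5

5


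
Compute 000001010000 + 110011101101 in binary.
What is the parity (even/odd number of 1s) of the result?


000001010000 = 80
110011101101 = 3309
Sum = 3389 = 110100111101
1s count = 8

even parity (8 ones in 110100111101)


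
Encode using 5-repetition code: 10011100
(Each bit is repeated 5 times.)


Each bit -> 5 copies

1111100000000001111111111111110000000000


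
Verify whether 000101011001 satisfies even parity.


Number of 1s: 5

No, parity error (5 ones)


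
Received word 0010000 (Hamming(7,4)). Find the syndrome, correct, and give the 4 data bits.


Syndrome = 3: error at position 3

Data: 0000 (corrected bit 3)


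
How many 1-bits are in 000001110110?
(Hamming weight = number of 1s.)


Counting 1s in 000001110110

5


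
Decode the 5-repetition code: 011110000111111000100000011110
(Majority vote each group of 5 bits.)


Groups: 01111, 00001, 11111, 00010, 00000, 11110
Majority votes: 101001

101001


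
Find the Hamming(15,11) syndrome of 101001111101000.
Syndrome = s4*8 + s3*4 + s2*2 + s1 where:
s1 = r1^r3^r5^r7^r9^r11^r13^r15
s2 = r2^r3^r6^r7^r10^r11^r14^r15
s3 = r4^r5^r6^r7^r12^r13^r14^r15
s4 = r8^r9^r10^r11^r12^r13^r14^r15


s1=0, s2=0, s3=1, s4=0

Syndrome = 4 (error at position 4)


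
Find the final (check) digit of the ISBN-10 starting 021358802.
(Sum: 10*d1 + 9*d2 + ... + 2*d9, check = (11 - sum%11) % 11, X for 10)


Weighted sum: 153
153 mod 11 = 10

Check digit: 1


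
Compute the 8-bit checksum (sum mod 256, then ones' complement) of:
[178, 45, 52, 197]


Sum = 472 mod 256 = 216
Complement = 39

39


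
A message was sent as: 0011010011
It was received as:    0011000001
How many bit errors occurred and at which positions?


XOR: 0000010010

2 error(s) at position(s): 5, 8


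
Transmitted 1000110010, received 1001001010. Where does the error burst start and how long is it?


XOR: 0001111000

Burst at position 3, length 4


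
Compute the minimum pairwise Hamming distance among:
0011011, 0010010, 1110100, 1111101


Comparing all pairs, minimum distance: 2
Can detect 1 errors, correct 0 errors

2


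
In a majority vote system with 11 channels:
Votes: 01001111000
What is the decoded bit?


Ones: 5 out of 11
Threshold: 6

0 (5/11 voted 1)


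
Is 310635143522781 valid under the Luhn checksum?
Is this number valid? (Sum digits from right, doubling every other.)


Luhn sum = 46
46 mod 10 = 6

Invalid (Luhn sum mod 10 = 6)


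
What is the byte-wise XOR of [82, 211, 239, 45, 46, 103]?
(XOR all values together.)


XOR chain: 82 ^ 211 ^ 239 ^ 45 ^ 46 ^ 103 = 10

10


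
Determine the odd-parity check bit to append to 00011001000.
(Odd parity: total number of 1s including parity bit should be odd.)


Number of 1s in data: 3
Parity bit: 0

0


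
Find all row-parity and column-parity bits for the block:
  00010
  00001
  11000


Row parities: 110
Column parities: 11011

Row P: 110, Col P: 11011, Corner: 0


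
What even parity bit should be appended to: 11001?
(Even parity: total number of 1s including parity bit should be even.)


Number of 1s in data: 3
Parity bit: 1

1


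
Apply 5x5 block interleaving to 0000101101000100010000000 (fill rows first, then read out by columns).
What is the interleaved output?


Matrix:
  00001
  01101
  00010
  00100
  00000
Read columns: 0000001000010100010011000

0000001000010100010011000


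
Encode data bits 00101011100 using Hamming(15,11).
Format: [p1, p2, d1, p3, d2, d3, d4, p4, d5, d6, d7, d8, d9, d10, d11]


Parity bits: p1=1, p2=0, p3=1, p4=0

100101001011100


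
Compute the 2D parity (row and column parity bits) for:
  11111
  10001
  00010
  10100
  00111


Row parities: 10101
Column parities: 11111

Row P: 10101, Col P: 11111, Corner: 1


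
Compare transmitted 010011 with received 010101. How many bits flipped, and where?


XOR: 000110

2 error(s) at position(s): 3, 4


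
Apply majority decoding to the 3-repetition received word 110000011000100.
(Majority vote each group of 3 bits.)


Groups: 110, 000, 011, 000, 100
Majority votes: 10100

10100


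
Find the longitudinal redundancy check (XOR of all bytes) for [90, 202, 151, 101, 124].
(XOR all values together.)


XOR chain: 90 ^ 202 ^ 151 ^ 101 ^ 124 = 30

30


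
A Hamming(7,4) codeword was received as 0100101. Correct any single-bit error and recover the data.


Syndrome = 0: no error detected

Data: 0101 (no errors)


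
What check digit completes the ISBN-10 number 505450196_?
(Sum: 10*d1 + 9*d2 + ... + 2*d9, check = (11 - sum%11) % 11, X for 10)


Weighted sum: 191
191 mod 11 = 4

Check digit: 7


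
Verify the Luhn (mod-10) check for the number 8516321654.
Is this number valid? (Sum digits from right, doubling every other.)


Luhn sum = 41
41 mod 10 = 1

Invalid (Luhn sum mod 10 = 1)


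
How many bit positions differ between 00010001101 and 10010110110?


XOR: 10000111011
Count of 1s: 6

6


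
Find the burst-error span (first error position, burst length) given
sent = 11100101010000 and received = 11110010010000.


XOR: 00010111000000

Burst at position 3, length 5


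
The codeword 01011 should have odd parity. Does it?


Number of 1s: 3

Yes, parity is correct (3 ones)


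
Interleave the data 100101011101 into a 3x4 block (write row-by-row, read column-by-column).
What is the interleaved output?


Matrix:
  1001
  0101
  1101
Read columns: 101011000111

101011000111


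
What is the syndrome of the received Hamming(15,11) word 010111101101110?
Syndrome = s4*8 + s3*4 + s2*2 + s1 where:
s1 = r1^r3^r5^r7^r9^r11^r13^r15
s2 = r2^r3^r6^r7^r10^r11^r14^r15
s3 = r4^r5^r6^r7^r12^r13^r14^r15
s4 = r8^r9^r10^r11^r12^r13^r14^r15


s1=0, s2=1, s3=1, s4=1

Syndrome = 14 (error at position 14)


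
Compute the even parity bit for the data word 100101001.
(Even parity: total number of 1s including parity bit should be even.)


Number of 1s in data: 4
Parity bit: 0

0


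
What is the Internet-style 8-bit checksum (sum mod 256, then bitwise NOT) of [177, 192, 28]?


Sum = 397 mod 256 = 141
Complement = 114

114


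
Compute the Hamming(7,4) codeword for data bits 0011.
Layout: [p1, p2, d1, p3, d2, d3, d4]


Parity bits: p1=1, p2=0, p3=0

1000011


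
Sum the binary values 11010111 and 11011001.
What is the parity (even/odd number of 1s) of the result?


11010111 = 215
11011001 = 217
Sum = 432 = 110110000
1s count = 4

even parity (4 ones in 110110000)


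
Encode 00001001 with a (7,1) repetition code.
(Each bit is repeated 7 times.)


Each bit -> 7 copies

00000000000000000000000000001111111000000000000001111111


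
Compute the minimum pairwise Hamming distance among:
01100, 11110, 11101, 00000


Comparing all pairs, minimum distance: 2
Can detect 1 errors, correct 0 errors

2


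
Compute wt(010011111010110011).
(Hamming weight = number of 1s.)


Counting 1s in 010011111010110011

11


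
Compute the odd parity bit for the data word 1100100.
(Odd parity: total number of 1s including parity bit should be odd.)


Number of 1s in data: 3
Parity bit: 0

0


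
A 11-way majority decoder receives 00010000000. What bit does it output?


Ones: 1 out of 11
Threshold: 6

0 (1/11 voted 1)


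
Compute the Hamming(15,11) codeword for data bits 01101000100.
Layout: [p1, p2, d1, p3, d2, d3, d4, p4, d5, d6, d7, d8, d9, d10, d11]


Parity bits: p1=1, p2=1, p3=1, p4=0

110111001000100


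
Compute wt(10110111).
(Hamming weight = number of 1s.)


Counting 1s in 10110111

6


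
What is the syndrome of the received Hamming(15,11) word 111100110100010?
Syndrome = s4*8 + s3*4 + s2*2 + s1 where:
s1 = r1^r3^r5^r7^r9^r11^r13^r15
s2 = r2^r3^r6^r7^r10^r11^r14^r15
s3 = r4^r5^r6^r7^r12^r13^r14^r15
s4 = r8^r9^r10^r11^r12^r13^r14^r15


s1=1, s2=1, s3=1, s4=1

Syndrome = 15 (error at position 15)


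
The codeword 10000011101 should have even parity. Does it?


Number of 1s: 5

No, parity error (5 ones)


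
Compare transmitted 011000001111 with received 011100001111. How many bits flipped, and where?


XOR: 000100000000

1 error(s) at position(s): 3


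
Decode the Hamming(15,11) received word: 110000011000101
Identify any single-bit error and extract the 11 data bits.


Syndrome = 0: no error detected

Data: 00001000101 (no errors)


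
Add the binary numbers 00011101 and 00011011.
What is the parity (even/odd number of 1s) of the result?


00011101 = 29
00011011 = 27
Sum = 56 = 111000
1s count = 3

odd parity (3 ones in 111000)


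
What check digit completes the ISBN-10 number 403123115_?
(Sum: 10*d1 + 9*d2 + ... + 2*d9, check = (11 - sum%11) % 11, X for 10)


Weighted sum: 115
115 mod 11 = 5

Check digit: 6
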